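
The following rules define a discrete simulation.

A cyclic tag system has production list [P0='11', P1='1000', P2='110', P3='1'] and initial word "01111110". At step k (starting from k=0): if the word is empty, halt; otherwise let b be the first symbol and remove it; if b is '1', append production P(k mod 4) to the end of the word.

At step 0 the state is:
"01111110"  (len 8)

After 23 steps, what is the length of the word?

gen 0: "01111110"  (len 8)
gen 1: "1111110"  (len 7)
gen 2: "1111101000"  (len 10)
gen 3: "111101000110"  (len 12)
gen 4: "111010001101"  (len 12)
gen 5: "1101000110111"  (len 13)
gen 6: "1010001101111000"  (len 16)
gen 7: "010001101111000110"  (len 18)
gen 8: "10001101111000110"  (len 17)
gen 9: "000110111100011011"  (len 18)
gen 10: "00110111100011011"  (len 17)
gen 11: "0110111100011011"  (len 16)
gen 12: "110111100011011"  (len 15)
gen 13: "1011110001101111"  (len 16)
gen 14: "0111100011011111000"  (len 19)
gen 15: "111100011011111000"  (len 18)
gen 16: "111000110111110001"  (len 18)
gen 17: "1100011011111000111"  (len 19)
gen 18: "1000110111110001111000"  (len 22)
gen 19: "000110111110001111000110"  (len 24)
gen 20: "00110111110001111000110"  (len 23)
gen 21: "0110111110001111000110"  (len 22)
gen 22: "110111110001111000110"  (len 21)
gen 23: "10111110001111000110110"  (len 23)

23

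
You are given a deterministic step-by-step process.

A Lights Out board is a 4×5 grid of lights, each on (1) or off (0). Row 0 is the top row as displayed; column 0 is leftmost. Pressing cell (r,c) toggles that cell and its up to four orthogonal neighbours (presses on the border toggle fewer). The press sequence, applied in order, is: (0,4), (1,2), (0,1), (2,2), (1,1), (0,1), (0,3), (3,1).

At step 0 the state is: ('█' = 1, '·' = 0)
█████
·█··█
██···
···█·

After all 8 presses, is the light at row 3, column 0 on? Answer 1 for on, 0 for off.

k=0  █████
·█··█
██···
···█·
k=1  ███··
·█···
██···
···█·
k=2  ██···
··██·
███··
···█·
k=3  ··█··
·███·
███··
···█·
k=4  ··█··
·█·█·
█··█·
··██·
k=5  ·██··
█·██·
██·█·
··██·
k=6  █····
████·
██·█·
··██·
k=7  █·███
███··
██·█·
··██·
k=8  █·███
███··
█··█·
██·█·

1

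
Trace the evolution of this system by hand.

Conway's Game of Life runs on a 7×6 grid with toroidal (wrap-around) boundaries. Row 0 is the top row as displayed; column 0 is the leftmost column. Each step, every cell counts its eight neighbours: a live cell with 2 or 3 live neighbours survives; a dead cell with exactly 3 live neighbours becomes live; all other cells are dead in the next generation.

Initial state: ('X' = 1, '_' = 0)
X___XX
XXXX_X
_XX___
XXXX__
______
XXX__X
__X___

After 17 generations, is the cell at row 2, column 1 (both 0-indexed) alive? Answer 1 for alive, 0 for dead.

0) X___XX
XXXX_X
_XX___
XXXX__
______
XXX__X
__X___
1) ____X_
___X__
____XX
X__X__
___X_X
XXX___
__XXX_
2) __X_X_
___X_X
___XXX
X__X__
___XXX
XX___X
__X_XX
3) __X___
__X__X
X_XX_X
X_X___
_XXX__
_XX___
__X_X_
4) _XX___
X_X_XX
X_XXXX
X___XX
X__X__
______
__X___
5) X_X__X
______
__X___
__X___
X___X_
______
_XX___
6) X_X___
_X____
______
_X_X__
______
_X____
XXX___
7) X_X___
_X____
__X___
______
__X___
XXX___
X_X___
8) X_X___
_XX___
______
______
__X___
X_XX__
X_XX_X
9) X____X
_XX___
______
______
_XXX__
X___XX
X___XX
10) ____X_
XX____
______
__X___
XXXXXX
__X___
_X____
11) XX____
______
_X____
X_X_XX
X___XX
____XX
______
12) ______
XX____
XX___X
___XX_
_X____
X___X_
X____X
13) _X___X
_X___X
_XX_XX
_XX_XX
___XXX
XX____
X____X
14) _X__XX
_X___X
______
_X____
___X__
_X____
_____X
15) ____XX
____XX
X_____
______
__X___
______
____XX
16) X__X__
X___X_
_____X
______
______
______
____XX
17) X__X__
X___X_
_____X
______
______
______
____XX

0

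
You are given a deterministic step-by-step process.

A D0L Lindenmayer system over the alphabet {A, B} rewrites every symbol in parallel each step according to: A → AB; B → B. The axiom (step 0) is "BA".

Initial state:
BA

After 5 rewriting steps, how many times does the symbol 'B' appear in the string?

step 0: BA
step 1: BAB
step 2: BABB
step 3: BABBB
step 4: BABBBB
step 5: BABBBBB

6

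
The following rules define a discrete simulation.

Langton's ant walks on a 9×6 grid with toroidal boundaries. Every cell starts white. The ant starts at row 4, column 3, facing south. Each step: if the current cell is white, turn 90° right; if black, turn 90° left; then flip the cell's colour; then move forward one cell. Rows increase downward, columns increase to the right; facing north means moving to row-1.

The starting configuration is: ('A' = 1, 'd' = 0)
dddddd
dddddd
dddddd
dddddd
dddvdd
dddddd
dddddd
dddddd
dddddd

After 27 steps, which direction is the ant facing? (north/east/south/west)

step 0: dddddd
dddddd
dddddd
dddddd
dddvdd
dddddd
dddddd
dddddd
dddddd
step 1: dddddd
dddddd
dddddd
dddddd
dd<Add
dddddd
dddddd
dddddd
dddddd
step 2: dddddd
dddddd
dddddd
dd^ddd
ddAAdd
dddddd
dddddd
dddddd
dddddd
step 3: dddddd
dddddd
dddddd
ddA>dd
ddAAdd
dddddd
dddddd
dddddd
dddddd
step 4: dddddd
dddddd
dddddd
ddAAdd
ddAvdd
dddddd
dddddd
dddddd
dddddd
step 5: dddddd
dddddd
dddddd
ddAAdd
ddAd>d
dddddd
dddddd
dddddd
dddddd
step 6: dddddd
dddddd
dddddd
ddAAdd
ddAdAd
ddddvd
dddddd
dddddd
dddddd
step 7: dddddd
dddddd
dddddd
ddAAdd
ddAdAd
ddd<Ad
dddddd
dddddd
dddddd
step 8: dddddd
dddddd
dddddd
ddAAdd
ddA^Ad
dddAAd
dddddd
dddddd
dddddd
step 9: dddddd
dddddd
dddddd
ddAAdd
ddAA>d
dddAAd
dddddd
dddddd
dddddd
step 10: dddddd
dddddd
dddddd
ddAA^d
ddAAdd
dddAAd
dddddd
dddddd
dddddd
step 11: dddddd
dddddd
dddddd
ddAAA>
ddAAdd
dddAAd
dddddd
dddddd
dddddd
step 12: dddddd
dddddd
dddddd
ddAAAA
ddAAdv
dddAAd
dddddd
dddddd
dddddd
step 13: dddddd
dddddd
dddddd
ddAAAA
ddAA<A
dddAAd
dddddd
dddddd
dddddd
step 14: dddddd
dddddd
dddddd
ddAA^A
ddAAAA
dddAAd
dddddd
dddddd
dddddd
step 15: dddddd
dddddd
dddddd
ddA<dA
ddAAAA
dddAAd
dddddd
dddddd
dddddd
step 16: dddddd
dddddd
dddddd
ddAddA
ddAvAA
dddAAd
dddddd
dddddd
dddddd
step 17: dddddd
dddddd
dddddd
ddAddA
ddAd>A
dddAAd
dddddd
dddddd
dddddd
step 18: dddddd
dddddd
dddddd
ddAd^A
ddAddA
dddAAd
dddddd
dddddd
dddddd
step 19: dddddd
dddddd
dddddd
ddAdA>
ddAddA
dddAAd
dddddd
dddddd
dddddd
step 20: dddddd
dddddd
ddddd^
ddAdAd
ddAddA
dddAAd
dddddd
dddddd
dddddd
step 21: dddddd
dddddd
>ddddA
ddAdAd
ddAddA
dddAAd
dddddd
dddddd
dddddd
step 22: dddddd
dddddd
AddddA
vdAdAd
ddAddA
dddAAd
dddddd
dddddd
dddddd
step 23: dddddd
dddddd
AddddA
AdAdA<
ddAddA
dddAAd
dddddd
dddddd
dddddd
step 24: dddddd
dddddd
Adddd^
AdAdAA
ddAddA
dddAAd
dddddd
dddddd
dddddd
step 25: dddddd
dddddd
Addd<d
AdAdAA
ddAddA
dddAAd
dddddd
dddddd
dddddd
step 26: dddddd
dddd^d
AdddAd
AdAdAA
ddAddA
dddAAd
dddddd
dddddd
dddddd
step 27: dddddd
ddddA>
AdddAd
AdAdAA
ddAddA
dddAAd
dddddd
dddddd
dddddd

east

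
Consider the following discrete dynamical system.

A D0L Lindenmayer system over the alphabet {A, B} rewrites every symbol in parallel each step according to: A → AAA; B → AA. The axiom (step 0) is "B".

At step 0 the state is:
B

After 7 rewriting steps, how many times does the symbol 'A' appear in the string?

1458

0) B
1) AA
2) AAAAAA
3) AAAAAAAAAAAAAAAAAA
4) AAAAAAAAAAAAAAAAAAAAAAAAAAAAAAAAAAAAAAAAAAAAAAAAAAAAAA
5) AAAAAAAAAAAAAAAAAAAAAAAAAAAAAAAAAAAAAAAAAAAAAAAAAAAAAAAAAA…AAAAAAAAAAAAAAAAAAAAAAAAAAAAAAAAAAAAAAAAAAAAAAAAAAAAAAAAAA  (len 162)
6) AAAAAAAAAAAAAAAAAAAAAAAAAAAAAAAAAAAAAAAAAAAAAAAAAAAAAAAAAA…AAAAAAAAAAAAAAAAAAAAAAAAAAAAAAAAAAAAAAAAAAAAAAAAAAAAAAAAAA  (len 486)
7) AAAAAAAAAAAAAAAAAAAAAAAAAAAAAAAAAAAAAAAAAAAAAAAAAAAAAAAAAA…AAAAAAAAAAAAAAAAAAAAAAAAAAAAAAAAAAAAAAAAAAAAAAAAAAAAAAAAAA  (len 1458)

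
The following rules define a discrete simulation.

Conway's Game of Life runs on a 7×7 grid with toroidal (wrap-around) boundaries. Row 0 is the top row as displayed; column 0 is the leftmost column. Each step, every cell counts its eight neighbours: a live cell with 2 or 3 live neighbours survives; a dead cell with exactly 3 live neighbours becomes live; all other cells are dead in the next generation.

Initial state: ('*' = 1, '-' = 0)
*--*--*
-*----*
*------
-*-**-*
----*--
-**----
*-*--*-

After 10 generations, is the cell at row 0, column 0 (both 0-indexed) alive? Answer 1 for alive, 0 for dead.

t=0: *--*--*
-*----*
*------
-*-**-*
----*--
-**----
*-*--*-
t=1: --*--*-
-*----*
-**--**
*--***-
**--**-
-***---
*-**---
t=2: *-**--*
-*----*
-***---
---*---
*----*-
------*
----*--
t=3: ****-**
------*
**-*---
-*-**--
------*
-----**
*--*-**
t=4: -***---
---***-
**-**--
-*-**--
*---*-*
----*--
---*---
t=5: -------
*----*-
**-----
-*----*
*---*--
---***-
---**--
t=6: ----*--
**----*
-*-----
-*----*
*--**-*
-----*-
---*-*-
t=7: *---***
**-----
-**---*
-**--**
*---*-*
---*-*-
-----*-
t=8: **--**-
--*----
-----**
--**---
*****--
-----*-
-------
t=9: -*-----
**--*--
--**---
*----**
-*--*--
-****--
----***
t=10: -*--*-*
**-*---
--****-
*******
-*--*-*
***----
**--**-

0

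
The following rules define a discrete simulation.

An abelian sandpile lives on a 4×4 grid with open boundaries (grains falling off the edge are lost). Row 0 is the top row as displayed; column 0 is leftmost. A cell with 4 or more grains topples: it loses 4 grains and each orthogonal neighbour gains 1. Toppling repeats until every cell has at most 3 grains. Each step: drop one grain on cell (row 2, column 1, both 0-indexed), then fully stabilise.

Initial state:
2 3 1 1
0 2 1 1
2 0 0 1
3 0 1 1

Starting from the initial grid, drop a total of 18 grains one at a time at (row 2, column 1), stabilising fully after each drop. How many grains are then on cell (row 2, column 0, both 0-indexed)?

2

t=0: 2 3 1 1
0 2 1 1
2 0 0 1
3 0 1 1
t=1: 2 3 1 1
0 2 1 1
2 1 0 1
3 0 1 1
t=2: 2 3 1 1
0 2 1 1
2 2 0 1
3 0 1 1
t=3: 2 3 1 1
0 2 1 1
2 3 0 1
3 0 1 1
t=4: 2 3 1 1
0 3 1 1
3 0 1 1
3 1 1 1
t=5: 2 3 1 1
0 3 1 1
3 1 1 1
3 1 1 1
t=6: 2 3 1 1
0 3 1 1
3 2 1 1
3 1 1 1
t=7: 2 3 1 1
0 3 1 1
3 3 1 1
3 1 1 1
t=8: 3 0 2 1
2 1 2 1
1 2 2 1
0 3 1 1
t=9: 3 0 2 1
2 1 2 1
1 3 2 1
0 3 1 1
t=10: 3 0 2 1
2 2 2 1
2 1 3 1
1 0 2 1
t=11: 3 0 2 1
2 2 2 1
2 2 3 1
1 0 2 1
t=12: 3 0 2 1
2 2 2 1
2 3 3 1
1 0 2 1
t=13: 3 0 2 1
2 3 3 1
3 1 0 2
1 1 3 1
t=14: 3 0 2 1
2 3 3 1
3 2 0 2
1 1 3 1
t=15: 3 0 2 1
2 3 3 1
3 3 0 2
1 1 3 1
t=16: 0 2 3 1
1 2 0 2
1 2 2 2
2 2 3 1
t=17: 0 2 3 1
1 2 0 2
1 3 2 2
2 2 3 1
t=18: 0 2 3 1
1 3 0 2
2 0 3 2
2 3 3 1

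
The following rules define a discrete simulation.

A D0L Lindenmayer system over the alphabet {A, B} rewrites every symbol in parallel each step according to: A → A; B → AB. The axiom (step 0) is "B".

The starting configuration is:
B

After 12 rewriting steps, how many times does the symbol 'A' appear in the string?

[0] B
[1] AB
[2] AAB
[3] AAAB
[4] AAAAB
[5] AAAAAB
[6] AAAAAAB
[7] AAAAAAAB
[8] AAAAAAAAB
[9] AAAAAAAAAB
[10] AAAAAAAAAAB
[11] AAAAAAAAAAAB
[12] AAAAAAAAAAAAB

12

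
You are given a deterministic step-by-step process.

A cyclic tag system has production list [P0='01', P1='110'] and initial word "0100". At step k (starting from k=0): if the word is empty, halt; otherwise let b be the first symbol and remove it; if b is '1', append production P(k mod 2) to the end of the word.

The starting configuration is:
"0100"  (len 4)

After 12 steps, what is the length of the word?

7

step 0: "0100"  (len 4)
step 1: "100"  (len 3)
step 2: "00110"  (len 5)
step 3: "0110"  (len 4)
step 4: "110"  (len 3)
step 5: "1001"  (len 4)
step 6: "001110"  (len 6)
step 7: "01110"  (len 5)
step 8: "1110"  (len 4)
step 9: "11001"  (len 5)
step 10: "1001110"  (len 7)
step 11: "00111001"  (len 8)
step 12: "0111001"  (len 7)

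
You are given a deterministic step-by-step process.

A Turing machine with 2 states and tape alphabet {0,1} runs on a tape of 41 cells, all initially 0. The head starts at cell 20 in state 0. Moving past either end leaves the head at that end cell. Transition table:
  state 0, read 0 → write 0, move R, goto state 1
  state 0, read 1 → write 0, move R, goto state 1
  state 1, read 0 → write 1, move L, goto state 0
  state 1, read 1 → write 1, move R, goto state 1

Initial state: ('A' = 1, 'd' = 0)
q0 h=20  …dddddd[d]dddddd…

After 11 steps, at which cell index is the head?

t=0: q0 h=20  …dddddd[d]dddddd…
t=1: q1 h=21  …dddddd[d]dddddd…
t=2: q0 h=20  …dddddd[d]Addddd…
t=3: q1 h=21  …dddddd[A]dddddd…
t=4: q1 h=22  …dddddA[d]dddddd…
t=5: q0 h=21  …dddddd[A]Addddd…
t=6: q1 h=22  …dddddd[A]dddddd…
t=7: q1 h=23  …dddddA[d]dddddd…
t=8: q0 h=22  …dddddd[A]Addddd…
t=9: q1 h=23  …dddddd[A]dddddd…
t=10: q1 h=24  …dddddA[d]dddddd…
t=11: q0 h=23  …dddddd[A]Addddd…

23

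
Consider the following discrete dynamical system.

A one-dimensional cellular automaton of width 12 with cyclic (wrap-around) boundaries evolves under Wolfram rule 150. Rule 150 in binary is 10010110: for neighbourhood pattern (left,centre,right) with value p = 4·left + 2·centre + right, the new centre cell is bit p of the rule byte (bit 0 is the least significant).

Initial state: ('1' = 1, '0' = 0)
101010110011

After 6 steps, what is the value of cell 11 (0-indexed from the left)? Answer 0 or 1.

0

t=0: 101010110011
t=1: 001010001101
t=2: 111011010001
t=3: 110000011010
t=4: 001000100010
t=5: 011101110111
t=6: 001000100010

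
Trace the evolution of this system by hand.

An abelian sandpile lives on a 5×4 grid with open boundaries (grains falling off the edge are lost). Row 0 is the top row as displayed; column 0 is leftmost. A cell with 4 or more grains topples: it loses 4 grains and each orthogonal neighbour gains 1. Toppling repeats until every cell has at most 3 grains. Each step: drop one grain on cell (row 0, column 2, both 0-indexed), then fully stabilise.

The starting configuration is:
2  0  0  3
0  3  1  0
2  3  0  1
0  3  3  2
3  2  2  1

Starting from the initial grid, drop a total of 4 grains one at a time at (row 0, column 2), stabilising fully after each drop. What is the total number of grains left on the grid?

[0] 2  0  0  3
0  3  1  0
2  3  0  1
0  3  3  2
3  2  2  1
[1] 2  0  1  3
0  3  1  0
2  3  0  1
0  3  3  2
3  2  2  1
[2] 2  0  2  3
0  3  1  0
2  3  0  1
0  3  3  2
3  2  2  1
[3] 2  0  3  3
0  3  1  0
2  3  0  1
0  3  3  2
3  2  2  1
[4] 2  1  1  0
0  3  2  1
2  3  0  1
0  3  3  2
3  2  2  1

32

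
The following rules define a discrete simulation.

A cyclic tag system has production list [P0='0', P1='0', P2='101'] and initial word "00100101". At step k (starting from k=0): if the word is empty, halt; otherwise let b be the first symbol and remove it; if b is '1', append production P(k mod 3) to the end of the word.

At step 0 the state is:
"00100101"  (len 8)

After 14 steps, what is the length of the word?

0) "00100101"  (len 8)
1) "0100101"  (len 7)
2) "100101"  (len 6)
3) "00101101"  (len 8)
4) "0101101"  (len 7)
5) "101101"  (len 6)
6) "01101101"  (len 8)
7) "1101101"  (len 7)
8) "1011010"  (len 7)
9) "011010101"  (len 9)
10) "11010101"  (len 8)
11) "10101010"  (len 8)
12) "0101010101"  (len 10)
13) "101010101"  (len 9)
14) "010101010"  (len 9)

9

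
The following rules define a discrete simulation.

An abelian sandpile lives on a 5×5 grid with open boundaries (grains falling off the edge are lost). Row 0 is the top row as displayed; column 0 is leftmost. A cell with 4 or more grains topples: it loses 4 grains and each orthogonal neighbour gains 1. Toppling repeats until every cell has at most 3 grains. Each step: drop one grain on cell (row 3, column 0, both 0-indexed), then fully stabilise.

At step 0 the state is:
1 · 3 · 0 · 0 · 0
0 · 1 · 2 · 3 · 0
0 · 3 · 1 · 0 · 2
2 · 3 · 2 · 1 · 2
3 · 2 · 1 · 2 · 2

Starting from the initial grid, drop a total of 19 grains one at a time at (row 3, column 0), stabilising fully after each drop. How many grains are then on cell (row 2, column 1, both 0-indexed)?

t=0: 1 · 3 · 0 · 0 · 0
0 · 1 · 2 · 3 · 0
0 · 3 · 1 · 0 · 2
2 · 3 · 2 · 1 · 2
3 · 2 · 1 · 2 · 2
t=1: 1 · 3 · 0 · 0 · 0
0 · 1 · 2 · 3 · 0
0 · 3 · 1 · 0 · 2
3 · 3 · 2 · 1 · 2
3 · 2 · 1 · 2 · 2
t=2: 1 · 3 · 0 · 0 · 0
0 · 2 · 2 · 3 · 0
2 · 0 · 2 · 0 · 2
2 · 2 · 3 · 1 · 2
1 · 0 · 2 · 2 · 2
t=3: 1 · 3 · 0 · 0 · 0
0 · 2 · 2 · 3 · 0
2 · 0 · 2 · 0 · 2
3 · 2 · 3 · 1 · 2
1 · 0 · 2 · 2 · 2
t=4: 1 · 3 · 0 · 0 · 0
0 · 2 · 2 · 3 · 0
3 · 0 · 2 · 0 · 2
0 · 3 · 3 · 1 · 2
2 · 0 · 2 · 2 · 2
t=5: 1 · 3 · 0 · 0 · 0
0 · 2 · 2 · 3 · 0
3 · 0 · 2 · 0 · 2
1 · 3 · 3 · 1 · 2
2 · 0 · 2 · 2 · 2
t=6: 1 · 3 · 0 · 0 · 0
0 · 2 · 2 · 3 · 0
3 · 0 · 2 · 0 · 2
2 · 3 · 3 · 1 · 2
2 · 0 · 2 · 2 · 2
t=7: 1 · 3 · 0 · 0 · 0
0 · 2 · 2 · 3 · 0
3 · 0 · 2 · 0 · 2
3 · 3 · 3 · 1 · 2
2 · 0 · 2 · 2 · 2
t=8: 1 · 3 · 0 · 0 · 0
1 · 2 · 2 · 3 · 0
0 · 2 · 3 · 0 · 2
2 · 1 · 0 · 2 · 2
3 · 1 · 3 · 2 · 2
t=9: 1 · 3 · 0 · 0 · 0
1 · 2 · 2 · 3 · 0
0 · 2 · 3 · 0 · 2
3 · 1 · 0 · 2 · 2
3 · 1 · 3 · 2 · 2
t=10: 1 · 3 · 0 · 0 · 0
1 · 2 · 2 · 3 · 0
1 · 2 · 3 · 0 · 2
1 · 2 · 0 · 2 · 2
0 · 2 · 3 · 2 · 2
t=11: 1 · 3 · 0 · 0 · 0
1 · 2 · 2 · 3 · 0
1 · 2 · 3 · 0 · 2
2 · 2 · 0 · 2 · 2
0 · 2 · 3 · 2 · 2
t=12: 1 · 3 · 0 · 0 · 0
1 · 2 · 2 · 3 · 0
1 · 2 · 3 · 0 · 2
3 · 2 · 0 · 2 · 2
0 · 2 · 3 · 2 · 2
t=13: 1 · 3 · 0 · 0 · 0
1 · 2 · 2 · 3 · 0
2 · 2 · 3 · 0 · 2
0 · 3 · 0 · 2 · 2
1 · 2 · 3 · 2 · 2
t=14: 1 · 3 · 0 · 0 · 0
1 · 2 · 2 · 3 · 0
2 · 2 · 3 · 0 · 2
1 · 3 · 0 · 2 · 2
1 · 2 · 3 · 2 · 2
t=15: 1 · 3 · 0 · 0 · 0
1 · 2 · 2 · 3 · 0
2 · 2 · 3 · 0 · 2
2 · 3 · 0 · 2 · 2
1 · 2 · 3 · 2 · 2
t=16: 1 · 3 · 0 · 0 · 0
1 · 2 · 2 · 3 · 0
2 · 2 · 3 · 0 · 2
3 · 3 · 0 · 2 · 2
1 · 2 · 3 · 2 · 2
t=17: 1 · 3 · 0 · 0 · 0
1 · 2 · 2 · 3 · 0
3 · 3 · 3 · 0 · 2
1 · 0 · 1 · 2 · 2
2 · 3 · 3 · 2 · 2
t=18: 1 · 3 · 0 · 0 · 0
1 · 2 · 2 · 3 · 0
3 · 3 · 3 · 0 · 2
2 · 0 · 1 · 2 · 2
2 · 3 · 3 · 2 · 2
t=19: 1 · 3 · 0 · 0 · 0
1 · 2 · 2 · 3 · 0
3 · 3 · 3 · 0 · 2
3 · 0 · 1 · 2 · 2
2 · 3 · 3 · 2 · 2

3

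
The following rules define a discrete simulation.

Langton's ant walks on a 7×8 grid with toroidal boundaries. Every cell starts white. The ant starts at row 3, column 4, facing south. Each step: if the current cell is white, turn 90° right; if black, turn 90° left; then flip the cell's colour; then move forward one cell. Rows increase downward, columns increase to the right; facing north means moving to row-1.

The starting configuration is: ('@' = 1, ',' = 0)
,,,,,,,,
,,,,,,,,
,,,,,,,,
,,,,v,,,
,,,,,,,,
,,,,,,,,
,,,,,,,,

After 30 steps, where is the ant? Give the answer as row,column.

2,5

t=0: ,,,,,,,,
,,,,,,,,
,,,,,,,,
,,,,v,,,
,,,,,,,,
,,,,,,,,
,,,,,,,,
t=1: ,,,,,,,,
,,,,,,,,
,,,,,,,,
,,,<@,,,
,,,,,,,,
,,,,,,,,
,,,,,,,,
t=2: ,,,,,,,,
,,,,,,,,
,,,^,,,,
,,,@@,,,
,,,,,,,,
,,,,,,,,
,,,,,,,,
t=3: ,,,,,,,,
,,,,,,,,
,,,@>,,,
,,,@@,,,
,,,,,,,,
,,,,,,,,
,,,,,,,,
t=4: ,,,,,,,,
,,,,,,,,
,,,@@,,,
,,,@v,,,
,,,,,,,,
,,,,,,,,
,,,,,,,,
t=5: ,,,,,,,,
,,,,,,,,
,,,@@,,,
,,,@,>,,
,,,,,,,,
,,,,,,,,
,,,,,,,,
t=6: ,,,,,,,,
,,,,,,,,
,,,@@,,,
,,,@,@,,
,,,,,v,,
,,,,,,,,
,,,,,,,,
t=7: ,,,,,,,,
,,,,,,,,
,,,@@,,,
,,,@,@,,
,,,,<@,,
,,,,,,,,
,,,,,,,,
t=8: ,,,,,,,,
,,,,,,,,
,,,@@,,,
,,,@^@,,
,,,,@@,,
,,,,,,,,
,,,,,,,,
t=9: ,,,,,,,,
,,,,,,,,
,,,@@,,,
,,,@@>,,
,,,,@@,,
,,,,,,,,
,,,,,,,,
t=10: ,,,,,,,,
,,,,,,,,
,,,@@^,,
,,,@@,,,
,,,,@@,,
,,,,,,,,
,,,,,,,,
t=11: ,,,,,,,,
,,,,,,,,
,,,@@@>,
,,,@@,,,
,,,,@@,,
,,,,,,,,
,,,,,,,,
t=12: ,,,,,,,,
,,,,,,,,
,,,@@@@,
,,,@@,v,
,,,,@@,,
,,,,,,,,
,,,,,,,,
t=13: ,,,,,,,,
,,,,,,,,
,,,@@@@,
,,,@@<@,
,,,,@@,,
,,,,,,,,
,,,,,,,,
t=14: ,,,,,,,,
,,,,,,,,
,,,@@^@,
,,,@@@@,
,,,,@@,,
,,,,,,,,
,,,,,,,,
t=15: ,,,,,,,,
,,,,,,,,
,,,@<,@,
,,,@@@@,
,,,,@@,,
,,,,,,,,
,,,,,,,,
t=16: ,,,,,,,,
,,,,,,,,
,,,@,,@,
,,,@v@@,
,,,,@@,,
,,,,,,,,
,,,,,,,,
t=17: ,,,,,,,,
,,,,,,,,
,,,@,,@,
,,,@,>@,
,,,,@@,,
,,,,,,,,
,,,,,,,,
t=18: ,,,,,,,,
,,,,,,,,
,,,@,^@,
,,,@,,@,
,,,,@@,,
,,,,,,,,
,,,,,,,,
t=19: ,,,,,,,,
,,,,,,,,
,,,@,@>,
,,,@,,@,
,,,,@@,,
,,,,,,,,
,,,,,,,,
t=20: ,,,,,,,,
,,,,,,^,
,,,@,@,,
,,,@,,@,
,,,,@@,,
,,,,,,,,
,,,,,,,,
t=21: ,,,,,,,,
,,,,,,@>
,,,@,@,,
,,,@,,@,
,,,,@@,,
,,,,,,,,
,,,,,,,,
t=22: ,,,,,,,,
,,,,,,@@
,,,@,@,v
,,,@,,@,
,,,,@@,,
,,,,,,,,
,,,,,,,,
t=23: ,,,,,,,,
,,,,,,@@
,,,@,@<@
,,,@,,@,
,,,,@@,,
,,,,,,,,
,,,,,,,,
t=24: ,,,,,,,,
,,,,,,^@
,,,@,@@@
,,,@,,@,
,,,,@@,,
,,,,,,,,
,,,,,,,,
t=25: ,,,,,,,,
,,,,,<,@
,,,@,@@@
,,,@,,@,
,,,,@@,,
,,,,,,,,
,,,,,,,,
t=26: ,,,,,^,,
,,,,,@,@
,,,@,@@@
,,,@,,@,
,,,,@@,,
,,,,,,,,
,,,,,,,,
t=27: ,,,,,@>,
,,,,,@,@
,,,@,@@@
,,,@,,@,
,,,,@@,,
,,,,,,,,
,,,,,,,,
t=28: ,,,,,@@,
,,,,,@v@
,,,@,@@@
,,,@,,@,
,,,,@@,,
,,,,,,,,
,,,,,,,,
t=29: ,,,,,@@,
,,,,,<@@
,,,@,@@@
,,,@,,@,
,,,,@@,,
,,,,,,,,
,,,,,,,,
t=30: ,,,,,@@,
,,,,,,@@
,,,@,v@@
,,,@,,@,
,,,,@@,,
,,,,,,,,
,,,,,,,,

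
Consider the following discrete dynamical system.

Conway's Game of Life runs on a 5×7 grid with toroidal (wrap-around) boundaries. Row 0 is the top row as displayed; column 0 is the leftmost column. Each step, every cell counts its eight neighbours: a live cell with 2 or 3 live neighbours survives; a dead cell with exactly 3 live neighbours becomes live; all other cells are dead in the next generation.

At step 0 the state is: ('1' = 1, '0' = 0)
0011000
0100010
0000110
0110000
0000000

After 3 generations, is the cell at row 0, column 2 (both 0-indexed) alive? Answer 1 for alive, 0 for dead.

0

t=0: 0011000
0100010
0000110
0110000
0000000
t=1: 0010000
0011010
0110110
0000000
0101000
t=2: 0100100
0000010
0110110
0101100
0010000
t=3: 0000000
0111010
0110010
0100110
0110100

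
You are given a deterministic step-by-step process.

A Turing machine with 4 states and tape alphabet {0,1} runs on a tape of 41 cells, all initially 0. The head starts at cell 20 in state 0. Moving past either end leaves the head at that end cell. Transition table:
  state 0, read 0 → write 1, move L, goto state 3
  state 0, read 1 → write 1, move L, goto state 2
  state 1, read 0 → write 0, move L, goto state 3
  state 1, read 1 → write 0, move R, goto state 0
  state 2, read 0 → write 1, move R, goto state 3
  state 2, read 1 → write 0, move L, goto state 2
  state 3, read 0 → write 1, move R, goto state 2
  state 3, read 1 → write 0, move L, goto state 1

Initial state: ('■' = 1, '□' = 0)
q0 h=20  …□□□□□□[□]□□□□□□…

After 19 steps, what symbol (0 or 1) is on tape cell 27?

step 0: q0 h=20  …□□□□□□[□]□□□□□□…
step 1: q3 h=19  …□□□□□□[□]■□□□□□…
step 2: q2 h=20  …□□□□□■[■]□□□□□□…
step 3: q2 h=19  …□□□□□□[■]□□□□□□…
step 4: q2 h=18  …□□□□□□[□]□□□□□□…
step 5: q3 h=19  …□□□□□■[□]□□□□□□…
step 6: q2 h=20  …□□□□■■[□]□□□□□□…
step 7: q3 h=21  …□□□■■■[□]□□□□□□…
step 8: q2 h=22  …□□■■■■[□]□□□□□□…
step 9: q3 h=23  …□■■■■■[□]□□□□□□…
step 10: q2 h=24  …■■■■■■[□]□□□□□□…
step 11: q3 h=25  …■■■■■■[□]□□□□□□…
step 12: q2 h=26  …■■■■■■[□]□□□□□□…
step 13: q3 h=27  …■■■■■■[□]□□□□□□…
step 14: q2 h=28  …■■■■■■[□]□□□□□□…
step 15: q3 h=29  …■■■■■■[□]□□□□□□…
step 16: q2 h=30  …■■■■■■[□]□□□□□□…
step 17: q3 h=31  …■■■■■■[□]□□□□□□…
step 18: q2 h=32  …■■■■■■[□]□□□□□□…
step 19: q3 h=33  …■■■■■■[□]□□□□□□…

1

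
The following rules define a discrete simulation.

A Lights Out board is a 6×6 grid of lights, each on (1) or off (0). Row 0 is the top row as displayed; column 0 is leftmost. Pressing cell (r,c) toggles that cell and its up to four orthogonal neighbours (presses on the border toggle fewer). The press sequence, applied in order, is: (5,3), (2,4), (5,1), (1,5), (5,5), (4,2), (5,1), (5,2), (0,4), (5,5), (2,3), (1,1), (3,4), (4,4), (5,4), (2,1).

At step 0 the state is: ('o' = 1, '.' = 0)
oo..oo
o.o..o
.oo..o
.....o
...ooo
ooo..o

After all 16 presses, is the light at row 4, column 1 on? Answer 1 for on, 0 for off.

1

0) oo..oo
o.o..o
.oo..o
.....o
...ooo
ooo..o
1) oo..oo
o.o..o
.oo..o
.....o
....oo
oo.ooo
2) oo..oo
o.o.oo
.oooo.
....oo
....oo
oo.ooo
3) oo..oo
o.o.oo
.oooo.
....oo
.o..oo
..oooo
4) oo..o.
o.o...
.ooooo
....oo
.o..oo
..oooo
5) oo..o.
o.o...
.ooooo
....oo
.o..o.
..oo..
6) oo..o.
o.o...
.ooooo
..o.oo
..ooo.
...o..
7) oo..o.
o.o...
.ooooo
..o.oo
.oooo.
oooo..
8) oo..o.
o.o...
.ooooo
..o.oo
.o.oo.
o.....
9) oo.o.o
o.o.o.
.ooooo
..o.oo
.o.oo.
o.....
10) oo.o.o
o.o.o.
.ooooo
..o.oo
.o.ooo
o...oo
11) oo.o.o
o.ooo.
.o...o
..oooo
.o.ooo
o...oo
12) o..o.o
.o.oo.
.....o
..oooo
.o.ooo
o...oo
13) o..o.o
.o.oo.
....oo
..o...
.o.o.o
o...oo
14) o..o.o
.o.oo.
....oo
..o.o.
.o..o.
o....o
15) o..o.o
.o.oo.
....oo
..o.o.
.o....
o..oo.
16) o..o.o
...oo.
ooo.oo
.oo.o.
.o....
o..oo.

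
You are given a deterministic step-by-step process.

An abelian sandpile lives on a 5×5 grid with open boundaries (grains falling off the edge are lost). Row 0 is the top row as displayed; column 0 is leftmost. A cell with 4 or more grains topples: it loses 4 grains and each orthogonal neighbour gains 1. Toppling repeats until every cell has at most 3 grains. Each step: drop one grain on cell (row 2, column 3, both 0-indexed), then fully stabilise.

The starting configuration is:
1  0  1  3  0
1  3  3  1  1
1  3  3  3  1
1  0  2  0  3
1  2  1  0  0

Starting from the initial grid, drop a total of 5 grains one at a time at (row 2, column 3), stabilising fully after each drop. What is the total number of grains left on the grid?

0) 1  0  1  3  0
1  3  3  1  1
1  3  3  3  1
1  0  2  0  3
1  2  1  0  0
1) 1  1  2  3  0
2  1  1  3  1
2  1  2  1  2
1  1  3  1  3
1  2  1  0  0
2) 1  1  2  3  0
2  1  1  3  1
2  1  2  2  2
1  1  3  1  3
1  2  1  0  0
3) 1  1  2  3  0
2  1  1  3  1
2  1  2  3  2
1  1  3  1  3
1  2  1  0  0
4) 1  1  3  0  1
2  1  2  1  2
2  1  3  1  3
1  1  3  2  3
1  2  1  0  0
5) 1  1  3  0  1
2  1  2  1  2
2  1  3  2  3
1  1  3  2  3
1  2  1  0  0

39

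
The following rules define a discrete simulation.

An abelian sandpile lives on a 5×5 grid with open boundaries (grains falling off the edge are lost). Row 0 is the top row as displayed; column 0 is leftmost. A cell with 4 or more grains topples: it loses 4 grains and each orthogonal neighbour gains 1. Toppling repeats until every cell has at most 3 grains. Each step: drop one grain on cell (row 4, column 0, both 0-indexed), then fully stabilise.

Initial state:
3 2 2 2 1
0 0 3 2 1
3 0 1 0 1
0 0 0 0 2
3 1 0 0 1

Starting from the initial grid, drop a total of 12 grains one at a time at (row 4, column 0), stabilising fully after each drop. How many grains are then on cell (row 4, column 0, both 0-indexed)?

1

[0] 3 2 2 2 1
0 0 3 2 1
3 0 1 0 1
0 0 0 0 2
3 1 0 0 1
[1] 3 2 2 2 1
0 0 3 2 1
3 0 1 0 1
1 0 0 0 2
0 2 0 0 1
[2] 3 2 2 2 1
0 0 3 2 1
3 0 1 0 1
1 0 0 0 2
1 2 0 0 1
[3] 3 2 2 2 1
0 0 3 2 1
3 0 1 0 1
1 0 0 0 2
2 2 0 0 1
[4] 3 2 2 2 1
0 0 3 2 1
3 0 1 0 1
1 0 0 0 2
3 2 0 0 1
[5] 3 2 2 2 1
0 0 3 2 1
3 0 1 0 1
2 0 0 0 2
0 3 0 0 1
[6] 3 2 2 2 1
0 0 3 2 1
3 0 1 0 1
2 0 0 0 2
1 3 0 0 1
[7] 3 2 2 2 1
0 0 3 2 1
3 0 1 0 1
2 0 0 0 2
2 3 0 0 1
[8] 3 2 2 2 1
0 0 3 2 1
3 0 1 0 1
2 0 0 0 2
3 3 0 0 1
[9] 3 2 2 2 1
0 0 3 2 1
3 0 1 0 1
3 1 0 0 2
1 0 1 0 1
[10] 3 2 2 2 1
0 0 3 2 1
3 0 1 0 1
3 1 0 0 2
2 0 1 0 1
[11] 3 2 2 2 1
0 0 3 2 1
3 0 1 0 1
3 1 0 0 2
3 0 1 0 1
[12] 3 2 2 2 1
1 0 3 2 1
0 1 1 0 1
1 2 0 0 2
1 1 1 0 1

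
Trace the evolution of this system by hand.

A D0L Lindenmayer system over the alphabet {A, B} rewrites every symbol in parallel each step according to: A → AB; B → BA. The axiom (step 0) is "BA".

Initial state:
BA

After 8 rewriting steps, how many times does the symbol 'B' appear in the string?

256

t=0: BA
t=1: BAAB
t=2: BAABABBA
t=3: BAABABBAABBABAAB
t=4: BAABABBAABBABAABABBABAABBAABABBA
t=5: BAABABBAABBABAABABBABAABBAABABBAABBABAABBAABABBABAABABBAABBABAAB
t=6: BAABABBAABBABAABABBABAABBAABABBAABBABAABBAABABBABAABABBAAB…ABBAABABBABAABABBAABBABAABBAABABBAABBABAABABBABAABBAABABBA  (len 128)
t=7: BAABABBAABBABAABABBABAABBAABABBAABBABAABBAABABBABAABABBAAB…BAABBABAABABBABAABBAABABBAABBABAABBAABABBABAABABBAABBABAAB  (len 256)
t=8: BAABABBAABBABAABABBABAABBAABABBAABBABAABBAABABBABAABABBAAB…ABBAABABBABAABABBAABBABAABBAABABBAABBABAABABBABAABBAABABBA  (len 512)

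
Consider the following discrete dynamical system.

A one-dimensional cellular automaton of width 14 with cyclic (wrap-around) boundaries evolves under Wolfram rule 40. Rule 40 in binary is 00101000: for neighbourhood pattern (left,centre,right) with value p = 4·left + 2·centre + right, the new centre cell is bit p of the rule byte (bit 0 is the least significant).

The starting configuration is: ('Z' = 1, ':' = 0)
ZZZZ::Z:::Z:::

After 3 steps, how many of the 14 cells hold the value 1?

gen 0: ZZZZ::Z:::Z:::
gen 1: Z:::::::::::::
gen 2: ::::::::::::::
gen 3: ::::::::::::::

0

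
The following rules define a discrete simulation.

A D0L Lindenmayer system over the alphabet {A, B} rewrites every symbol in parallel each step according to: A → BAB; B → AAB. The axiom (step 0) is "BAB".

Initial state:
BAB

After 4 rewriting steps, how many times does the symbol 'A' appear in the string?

gen 0: BAB
gen 1: AABBABAAB
gen 2: BABBABAABAABBABAABBABBABAAB
gen 3: AABBABAABAABBABAABBABBABAABBABBABAABAABBABAABBABBABAABAABBABAABAABBABAABBABBABAAB
gen 4: BABBABAABAABBABAABBABBABAABBABBABAABAABBABAABBABBABAABAABB…BAABBABBABAABAABBABAABBABBABAABAABBABAABAABBABAABBABBABAAB  (len 243)

121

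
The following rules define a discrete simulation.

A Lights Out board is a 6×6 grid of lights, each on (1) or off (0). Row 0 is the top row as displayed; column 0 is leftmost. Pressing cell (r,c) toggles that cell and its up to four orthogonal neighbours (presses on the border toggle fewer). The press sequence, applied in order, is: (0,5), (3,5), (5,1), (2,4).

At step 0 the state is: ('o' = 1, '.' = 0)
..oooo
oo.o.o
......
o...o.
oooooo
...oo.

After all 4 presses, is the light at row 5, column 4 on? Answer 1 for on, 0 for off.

1

gen 0: ..oooo
oo.o.o
......
o...o.
oooooo
...oo.
gen 1: ..oo..
oo.o..
......
o...o.
oooooo
...oo.
gen 2: ..oo..
oo.o..
.....o
o....o
ooooo.
...oo.
gen 3: ..oo..
oo.o..
.....o
o....o
o.ooo.
ooooo.
gen 4: ..oo..
oo.oo.
...oo.
o...oo
o.ooo.
ooooo.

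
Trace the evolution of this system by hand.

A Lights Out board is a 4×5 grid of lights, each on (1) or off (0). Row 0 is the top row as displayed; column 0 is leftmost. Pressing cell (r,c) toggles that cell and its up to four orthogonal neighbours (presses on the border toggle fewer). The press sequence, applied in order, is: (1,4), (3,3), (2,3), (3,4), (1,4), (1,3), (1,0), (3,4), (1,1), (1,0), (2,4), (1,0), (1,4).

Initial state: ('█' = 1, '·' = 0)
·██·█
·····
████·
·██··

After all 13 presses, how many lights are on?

gen 0: ·██·█
·····
████·
·██··
gen 1: ·██··
···██
█████
·██··
gen 2: ·██··
···██
███·█
·█·██
gen 3: ·██··
····█
██·█·
·█··█
gen 4: ·██··
····█
██·██
·█·█·
gen 5: ·██·█
···█·
██·█·
·█·█·
gen 6: ·████
··█·█
██···
·█·█·
gen 7: █████
███·█
·█···
·█·█·
gen 8: █████
███·█
·█··█
·█··█
gen 9: █·███
····█
····█
·█··█
gen 10: ··███
██··█
█···█
·█··█
gen 11: ··███
██···
█··█·
·█···
gen 12: █·███
·····
···█·
·█···
gen 13: █·██·
···██
···██
·█···

8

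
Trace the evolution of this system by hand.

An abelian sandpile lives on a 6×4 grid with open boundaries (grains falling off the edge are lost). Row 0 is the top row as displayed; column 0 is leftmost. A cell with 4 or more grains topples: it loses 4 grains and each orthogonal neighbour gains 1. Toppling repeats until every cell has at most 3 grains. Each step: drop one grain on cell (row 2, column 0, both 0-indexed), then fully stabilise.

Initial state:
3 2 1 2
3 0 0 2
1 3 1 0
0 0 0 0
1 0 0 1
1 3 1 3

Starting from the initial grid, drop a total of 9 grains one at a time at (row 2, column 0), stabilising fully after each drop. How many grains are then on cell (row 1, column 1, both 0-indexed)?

2

[0] 3 2 1 2
3 0 0 2
1 3 1 0
0 0 0 0
1 0 0 1
1 3 1 3
[1] 3 2 1 2
3 0 0 2
2 3 1 0
0 0 0 0
1 0 0 1
1 3 1 3
[2] 3 2 1 2
3 0 0 2
3 3 1 0
0 0 0 0
1 0 0 1
1 3 1 3
[3] 0 3 1 2
1 2 0 2
2 0 2 0
1 1 0 0
1 0 0 1
1 3 1 3
[4] 0 3 1 2
1 2 0 2
3 0 2 0
1 1 0 0
1 0 0 1
1 3 1 3
[5] 0 3 1 2
2 2 0 2
0 1 2 0
2 1 0 0
1 0 0 1
1 3 1 3
[6] 0 3 1 2
2 2 0 2
1 1 2 0
2 1 0 0
1 0 0 1
1 3 1 3
[7] 0 3 1 2
2 2 0 2
2 1 2 0
2 1 0 0
1 0 0 1
1 3 1 3
[8] 0 3 1 2
2 2 0 2
3 1 2 0
2 1 0 0
1 0 0 1
1 3 1 3
[9] 0 3 1 2
3 2 0 2
0 2 2 0
3 1 0 0
1 0 0 1
1 3 1 3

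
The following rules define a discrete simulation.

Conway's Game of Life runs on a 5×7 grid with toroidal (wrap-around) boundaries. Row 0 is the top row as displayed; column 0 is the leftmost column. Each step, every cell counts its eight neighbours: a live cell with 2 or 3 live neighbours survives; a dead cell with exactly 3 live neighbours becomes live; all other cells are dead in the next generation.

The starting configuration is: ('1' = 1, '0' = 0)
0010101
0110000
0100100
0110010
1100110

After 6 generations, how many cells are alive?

1

gen 0: 0010101
0110000
0100100
0110010
1100110
gen 1: 0010101
1110010
1001000
0011011
1000100
gen 2: 0010101
1010110
1001010
1111011
1110100
gen 3: 0010101
1010000
0000000
0000010
0000100
gen 4: 0100010
0101000
0000000
0000000
0001100
gen 5: 0001000
0010000
0000000
0000000
0000100
gen 6: 0001000
0000000
0000000
0000000
0000000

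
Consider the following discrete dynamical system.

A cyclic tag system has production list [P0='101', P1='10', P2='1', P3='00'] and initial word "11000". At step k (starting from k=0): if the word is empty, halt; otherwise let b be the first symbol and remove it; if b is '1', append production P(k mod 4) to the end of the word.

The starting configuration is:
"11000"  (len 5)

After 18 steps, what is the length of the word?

k=0  "11000"  (len 5)
k=1  "1000101"  (len 7)
k=2  "00010110"  (len 8)
k=3  "0010110"  (len 7)
k=4  "010110"  (len 6)
k=5  "10110"  (len 5)
k=6  "011010"  (len 6)
k=7  "11010"  (len 5)
k=8  "101000"  (len 6)
k=9  "01000101"  (len 8)
k=10  "1000101"  (len 7)
k=11  "0001011"  (len 7)
k=12  "001011"  (len 6)
k=13  "01011"  (len 5)
k=14  "1011"  (len 4)
k=15  "0111"  (len 4)
k=16  "111"  (len 3)
k=17  "11101"  (len 5)
k=18  "110110"  (len 6)

6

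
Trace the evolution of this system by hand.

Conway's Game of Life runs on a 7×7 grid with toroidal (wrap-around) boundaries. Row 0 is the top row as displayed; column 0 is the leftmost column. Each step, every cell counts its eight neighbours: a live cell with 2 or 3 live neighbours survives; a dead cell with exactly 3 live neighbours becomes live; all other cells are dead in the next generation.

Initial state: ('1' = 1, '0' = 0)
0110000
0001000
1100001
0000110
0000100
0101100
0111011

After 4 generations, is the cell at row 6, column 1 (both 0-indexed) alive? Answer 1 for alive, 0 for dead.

step 0: 0110000
0001000
1100001
0000110
0000100
0101100
0111011
step 1: 1100100
0000000
1000111
1000111
0000000
1100000
0000010
step 2: 0000000
0100100
1000100
1000100
0100010
0000000
0000001
step 3: 0000000
0000000
1101110
1100111
0000000
0000000
0000000
step 4: 0000000
0000100
0111000
0111000
1000011
0000000
0000000

0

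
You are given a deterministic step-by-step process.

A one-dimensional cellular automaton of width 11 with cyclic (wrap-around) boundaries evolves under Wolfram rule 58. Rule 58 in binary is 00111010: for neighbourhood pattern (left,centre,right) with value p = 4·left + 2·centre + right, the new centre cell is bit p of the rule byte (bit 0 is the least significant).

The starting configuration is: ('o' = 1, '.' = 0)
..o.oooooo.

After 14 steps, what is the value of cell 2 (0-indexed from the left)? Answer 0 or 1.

gen 0: ..o.oooooo.
gen 1: .o.oo.....o
gen 2: o.oo.o...o.
gen 3: .oo.o.o.o.o
gen 4: oo.o.o.o.o.
gen 5: o.o.o.o.o.o
gen 6: .o.o.o.o.oo
gen 7: o.o.o.o.oo.
gen 8: .o.o.o.oo.o
gen 9: o.o.o.oo.o.
gen 10: .o.o.oo.o.o
gen 11: o.o.oo.o.o.
gen 12: .o.oo.o.o.o
gen 13: o.oo.o.o.o.
gen 14: .oo.o.o.o.o

1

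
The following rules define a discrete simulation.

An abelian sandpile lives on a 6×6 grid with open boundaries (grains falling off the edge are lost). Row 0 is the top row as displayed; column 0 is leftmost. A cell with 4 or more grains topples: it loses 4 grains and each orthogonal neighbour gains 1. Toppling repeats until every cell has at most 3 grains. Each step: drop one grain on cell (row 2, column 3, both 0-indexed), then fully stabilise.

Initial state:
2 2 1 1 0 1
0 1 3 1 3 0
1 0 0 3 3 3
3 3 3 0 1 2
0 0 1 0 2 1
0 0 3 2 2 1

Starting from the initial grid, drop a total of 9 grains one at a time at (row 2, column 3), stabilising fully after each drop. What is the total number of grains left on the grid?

t=0: 2 2 1 1 0 1
0 1 3 1 3 0
1 0 0 3 3 3
3 3 3 0 1 2
0 0 1 0 2 1
0 0 3 2 2 1
t=1: 2 2 1 1 1 1
0 1 3 3 0 2
1 0 1 1 2 0
3 3 3 1 2 3
0 0 1 0 2 1
0 0 3 2 2 1
t=2: 2 2 1 1 1 1
0 1 3 3 0 2
1 0 1 2 2 0
3 3 3 1 2 3
0 0 1 0 2 1
0 0 3 2 2 1
t=3: 2 2 1 1 1 1
0 1 3 3 0 2
1 0 1 3 2 0
3 3 3 1 2 3
0 0 1 0 2 1
0 0 3 2 2 1
t=4: 2 2 2 2 1 1
0 2 0 1 1 2
1 0 3 1 3 0
3 3 3 2 2 3
0 0 1 0 2 1
0 0 3 2 2 1
t=5: 2 2 2 2 1 1
0 2 0 1 1 2
1 0 3 2 3 0
3 3 3 2 2 3
0 0 1 0 2 1
0 0 3 2 2 1
t=6: 2 2 2 2 1 1
0 2 0 1 1 2
1 0 3 3 3 0
3 3 3 2 2 3
0 0 1 0 2 1
0 0 3 2 2 1
t=7: 2 2 2 2 1 1
0 2 1 2 2 2
2 2 1 3 1 2
0 1 2 1 1 0
1 1 2 1 3 2
0 0 3 2 2 1
t=8: 2 2 2 2 1 1
0 2 1 3 2 2
2 2 2 0 2 2
0 1 2 2 1 0
1 1 2 1 3 2
0 0 3 2 2 1
t=9: 2 2 2 2 1 1
0 2 1 3 2 2
2 2 2 1 2 2
0 1 2 2 1 0
1 1 2 1 3 2
0 0 3 2 2 1

55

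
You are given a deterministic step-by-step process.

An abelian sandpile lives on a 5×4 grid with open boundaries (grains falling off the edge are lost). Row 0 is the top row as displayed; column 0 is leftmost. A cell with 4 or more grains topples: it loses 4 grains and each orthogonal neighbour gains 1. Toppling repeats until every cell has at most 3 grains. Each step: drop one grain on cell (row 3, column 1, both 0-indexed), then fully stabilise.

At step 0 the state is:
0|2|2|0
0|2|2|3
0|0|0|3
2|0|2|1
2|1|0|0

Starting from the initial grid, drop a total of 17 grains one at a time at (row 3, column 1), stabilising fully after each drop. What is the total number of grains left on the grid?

34

step 0: 0|2|2|0
0|2|2|3
0|0|0|3
2|0|2|1
2|1|0|0
step 1: 0|2|2|0
0|2|2|3
0|0|0|3
2|1|2|1
2|1|0|0
step 2: 0|2|2|0
0|2|2|3
0|0|0|3
2|2|2|1
2|1|0|0
step 3: 0|2|2|0
0|2|2|3
0|0|0|3
2|3|2|1
2|1|0|0
step 4: 0|2|2|0
0|2|2|3
0|1|0|3
3|0|3|1
2|2|0|0
step 5: 0|2|2|0
0|2|2|3
0|1|0|3
3|1|3|1
2|2|0|0
step 6: 0|2|2|0
0|2|2|3
0|1|0|3
3|2|3|1
2|2|0|0
step 7: 0|2|2|0
0|2|2|3
0|1|0|3
3|3|3|1
2|2|0|0
step 8: 0|2|2|0
0|2|2|3
1|2|1|3
0|2|0|2
3|3|1|0
step 9: 0|2|2|0
0|2|2|3
1|2|1|3
0|3|0|2
3|3|1|0
step 10: 0|2|2|0
0|2|2|3
1|3|1|3
2|1|1|2
0|1|2|0
step 11: 0|2|2|0
0|2|2|3
1|3|1|3
2|2|1|2
0|1|2|0
step 12: 0|2|2|0
0|2|2|3
1|3|1|3
2|3|1|2
0|1|2|0
step 13: 0|2|2|0
0|3|2|3
2|0|2|3
3|1|2|2
0|2|2|0
step 14: 0|2|2|0
0|3|2|3
2|0|2|3
3|2|2|2
0|2|2|0
step 15: 0|2|2|0
0|3|2|3
2|0|2|3
3|3|2|2
0|2|2|0
step 16: 0|2|2|0
0|3|2|3
3|1|2|3
0|1|3|2
1|3|2|0
step 17: 0|2|2|0
0|3|2|3
3|1|2|3
0|2|3|2
1|3|2|0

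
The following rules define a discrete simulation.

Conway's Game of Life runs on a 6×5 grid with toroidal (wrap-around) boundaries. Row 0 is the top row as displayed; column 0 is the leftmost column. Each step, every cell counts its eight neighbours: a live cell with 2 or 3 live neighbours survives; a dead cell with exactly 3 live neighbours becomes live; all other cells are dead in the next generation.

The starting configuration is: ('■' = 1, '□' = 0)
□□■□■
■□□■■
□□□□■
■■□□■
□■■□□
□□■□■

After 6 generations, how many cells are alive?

step 0: □□■□■
■□□■■
□□□□■
■■□□■
□■■□□
□□■□■
step 1: □■■□□
■□□□□
□■□□□
□■■■■
□□■□■
■□■□□
step 2: ■□■□□
■□■□□
□■□■■
□■□□■
□□□□■
■□■□□
step 3: ■□■■■
■□■□□
□■□■■
□□■□■
□■□■■
■□□■■
step 4: □□■□□
□□□□□
□■□□■
□■□□□
□■□□□
□□□□□
step 5: □□□□□
□□□□□
■□□□□
□■■□□
□□□□□
□□□□□
step 6: □□□□□
□□□□□
□■□□□
□■□□□
□□□□□
□□□□□

2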